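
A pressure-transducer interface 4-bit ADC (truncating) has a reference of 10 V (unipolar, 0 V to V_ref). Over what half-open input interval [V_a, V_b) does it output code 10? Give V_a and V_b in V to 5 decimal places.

[6.25000 V, 6.87500 V)

LSB = 10/2^4 = 0.6250 V.
V_a = V_low + 10·LSB = 6.25 V; V_b = V_low + 11·LSB = 6.875 V.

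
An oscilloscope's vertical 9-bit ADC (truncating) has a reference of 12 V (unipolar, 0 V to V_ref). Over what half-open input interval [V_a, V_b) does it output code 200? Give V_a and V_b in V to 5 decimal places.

[4.68750 V, 4.71094 V)

LSB = 12/2^9 = 23.438 mV.
V_a = V_low + 200·LSB = 4.6875 V; V_b = V_low + 201·LSB = 4.71094 V.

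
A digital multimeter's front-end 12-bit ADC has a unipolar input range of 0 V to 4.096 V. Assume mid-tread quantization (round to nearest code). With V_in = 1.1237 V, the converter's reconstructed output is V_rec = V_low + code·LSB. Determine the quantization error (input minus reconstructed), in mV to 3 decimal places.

-0.300 mV

One LSB is 4.096 V / 4096 = 1.000 mV.
(V_in − V_low)/LSB = (1.1237 − 0)/0.001 = 1123.7000 → code 1124 (round).
V_rec = 0 + 1124·0.001 = 1.124 V.
V_in − V_rec = -0.0003 V = -0.300 mV.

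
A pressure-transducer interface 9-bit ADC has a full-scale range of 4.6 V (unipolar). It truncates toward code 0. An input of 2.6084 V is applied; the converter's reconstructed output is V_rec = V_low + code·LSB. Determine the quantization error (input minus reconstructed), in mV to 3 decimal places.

Step size: 4.6 V ÷ 2^9 = 8.984 mV.
(V_in − V_low)/LSB = (2.6084 − 0)/0.00898437 = 290.3263 → code 290 (floor).
V_rec = 0 + 290·0.00898437 = 2.6054688 V.
Error = 2.6084 − 2.6054688 = 0.00293125 V = 2.931 mV.

2.931 mV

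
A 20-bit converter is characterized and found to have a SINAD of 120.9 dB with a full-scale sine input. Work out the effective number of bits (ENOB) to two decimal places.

19.79 bits

ENOB = (SINAD − 1.76) / 6.02 = (120.9 − 1.76)/6.02 = 19.791.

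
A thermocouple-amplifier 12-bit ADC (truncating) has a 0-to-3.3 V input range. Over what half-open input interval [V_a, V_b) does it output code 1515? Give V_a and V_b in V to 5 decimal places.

[1.22058 V, 1.22139 V)

LSB = 3.3/2^12 = 0.806 mV.
V_a = V_low + 1515·LSB = 1.22058 V; V_b = V_low + 1516·LSB = 1.22139 V.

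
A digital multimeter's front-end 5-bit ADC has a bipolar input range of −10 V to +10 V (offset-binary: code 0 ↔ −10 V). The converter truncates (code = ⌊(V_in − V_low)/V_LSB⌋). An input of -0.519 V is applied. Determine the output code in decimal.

With 32 levels over 20 V, one step is 0.6250 V.
(-0.519 − (−10)) / 0.625 = 15.170 LSBs.
Floor → code 15.

code 15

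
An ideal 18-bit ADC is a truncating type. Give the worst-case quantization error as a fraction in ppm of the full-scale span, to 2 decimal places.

3.81 ppm

Truncating → worst-case error = 1 LSB = V_FS/2^18, so 1e+06/262144 = 3.8147 ppm of full scale.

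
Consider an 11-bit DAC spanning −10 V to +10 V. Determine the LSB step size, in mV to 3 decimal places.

Full-scale span = 20 V.
LSB = 20 / 2^11 = 20 / 2048 = 0.00976562 V = 9.766 mV.

9.766 mV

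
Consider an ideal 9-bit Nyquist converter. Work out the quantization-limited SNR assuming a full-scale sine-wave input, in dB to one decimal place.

SNR ≈ 6.02·N + 1.76 dB = 6.02·9 + 1.76 = 55.94 dB.

55.9 dB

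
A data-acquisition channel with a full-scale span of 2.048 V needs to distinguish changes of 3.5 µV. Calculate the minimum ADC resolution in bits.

Number of steps required ≥ 2.048 V / 3.5 µV = 585142.86.
Need 2^N ≥ 585142.86; 2^19 = 524288, 2^20 = 1048576.
Minimum N = 20.

20 bits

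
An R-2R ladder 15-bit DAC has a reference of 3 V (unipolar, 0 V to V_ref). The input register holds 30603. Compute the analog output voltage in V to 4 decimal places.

2.8018 V

LSB = 3 V / 2^15 = 91.55 µV.
V_out = 0 + 30603 × 9.15527e-05 V = 2.80179 V.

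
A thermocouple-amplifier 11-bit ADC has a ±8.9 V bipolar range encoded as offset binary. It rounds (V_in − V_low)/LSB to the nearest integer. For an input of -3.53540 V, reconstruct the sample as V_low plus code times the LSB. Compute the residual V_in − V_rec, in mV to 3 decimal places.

2.002 mV

Step size: 17.8 V ÷ 2^11 = 8.691 mV.
(V_in − V_low)/LSB = (-3.53540 − (−8.9))/0.00869141 = 617.2304 → code 617 (round).
Reconstructed: -3.5374023 V.
Difference: 0.00200234 V → 2.002 mV.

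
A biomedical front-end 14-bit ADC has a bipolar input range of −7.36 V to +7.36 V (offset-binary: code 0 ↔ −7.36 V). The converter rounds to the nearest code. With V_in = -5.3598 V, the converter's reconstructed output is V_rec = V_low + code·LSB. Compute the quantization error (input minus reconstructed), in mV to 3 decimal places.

Step size: 14.72 V ÷ 2^14 = 0.898 mV.
Scaled input = 2226.3096 LSBs, so code = 2226.
Reconstructed: -5.3600781 V.
Difference: 0.000278125 V → 0.278 mV.

0.278 mV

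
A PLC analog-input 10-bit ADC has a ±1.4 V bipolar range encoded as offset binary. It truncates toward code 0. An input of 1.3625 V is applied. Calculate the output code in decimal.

Full-scale span = 2.8 V; LSB = 2.8/2^10 = 2.734 mV.
(V_in − V_low)/LSB = (1.3625 − (−1.4)) / 0.00273437 = 1010.286.
So the output code is 1010.

code 1010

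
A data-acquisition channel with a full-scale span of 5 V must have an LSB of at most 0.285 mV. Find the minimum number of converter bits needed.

15 bits

Number of steps required ≥ 5 V / 0.285 mV = 17543.86.
Need 2^N ≥ 17543.86; 2^14 = 16384, 2^15 = 32768.
Minimum N = 15.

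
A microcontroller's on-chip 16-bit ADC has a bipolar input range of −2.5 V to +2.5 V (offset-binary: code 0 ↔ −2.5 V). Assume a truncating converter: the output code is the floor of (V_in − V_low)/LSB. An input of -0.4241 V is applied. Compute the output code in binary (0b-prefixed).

code 0b110101001001001 (decimal 27209)

With 65536 levels over 5 V, one step is 76.29 µV.
Input sits at 27209.236 steps above V_low.
So the output code is 27209.
In binary (0b-prefixed): 0b110101001001001.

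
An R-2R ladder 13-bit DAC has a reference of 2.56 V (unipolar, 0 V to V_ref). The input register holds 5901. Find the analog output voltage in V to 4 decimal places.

LSB = 2.56 V / 2^13 = 312.50 µV.
V_out = 0 + 5901 × 0.0003125 V = 1.84406 V.

1.8441 V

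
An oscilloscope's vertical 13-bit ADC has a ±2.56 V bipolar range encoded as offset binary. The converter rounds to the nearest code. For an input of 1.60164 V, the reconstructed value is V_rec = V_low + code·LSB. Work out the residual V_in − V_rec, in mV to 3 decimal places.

Step size: 5.12 V ÷ 2^13 = 0.625 mV.
(V_in − V_low)/LSB = (1.60164 − (−2.56))/0.000625 = 6658.6240 → code 6659 (round).
V_rec = (−2.56) + 6659·0.000625 = 1.601875 V.
Error = 1.60164 − 1.601875 = -0.000235 V = -0.235 mV.

-0.235 mV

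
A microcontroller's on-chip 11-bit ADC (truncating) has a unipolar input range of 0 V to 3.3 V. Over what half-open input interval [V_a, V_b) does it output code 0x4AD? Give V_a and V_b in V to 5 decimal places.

[1.92876 V, 1.93037 V)

LSB = 3.3/2^11 = 1.611 mV.
Code 0x4AD = 1197 decimal.
V_a = V_low + 1197·LSB = 1.92876 V; V_b = V_low + 1198·LSB = 1.93037 V.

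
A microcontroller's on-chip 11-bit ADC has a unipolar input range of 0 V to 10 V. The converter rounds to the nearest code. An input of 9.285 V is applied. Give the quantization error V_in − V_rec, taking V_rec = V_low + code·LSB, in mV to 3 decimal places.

One LSB is 10 V / 2048 = 4.883 mV.
(9.285 − 0)/0.00488281 = 1901.5680; round gives code 1902.
Code 1902 maps back to 0 + 1902×0.00488281 V = 9.2871094 V.
Difference: -0.00210938 V → -2.109 mV.

-2.109 mV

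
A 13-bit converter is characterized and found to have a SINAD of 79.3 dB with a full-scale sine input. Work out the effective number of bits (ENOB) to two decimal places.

12.88 bits

ENOB = (SINAD − 1.76) / 6.02 = (79.3 − 1.76)/6.02 = 12.880.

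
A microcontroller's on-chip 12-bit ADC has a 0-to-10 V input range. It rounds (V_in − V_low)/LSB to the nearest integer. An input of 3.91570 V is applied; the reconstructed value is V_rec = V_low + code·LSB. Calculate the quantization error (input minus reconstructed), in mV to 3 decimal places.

-0.316 mV

LSB = 10/2^12 = 2.441 mV.
(3.91570 − 0)/0.00244141 = 1603.8707; round gives code 1604.
Reconstructed: 3.9160156 V.
V_in − V_rec = -0.000315625 V = -0.316 mV.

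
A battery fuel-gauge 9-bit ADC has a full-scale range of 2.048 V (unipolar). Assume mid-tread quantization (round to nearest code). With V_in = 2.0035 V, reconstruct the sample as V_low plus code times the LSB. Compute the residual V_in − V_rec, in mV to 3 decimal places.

One LSB is 2.048 V / 512 = 4.000 mV.
(2.0035 − 0)/0.004 = 500.8750; round gives code 501.
V_rec = 0 + 501·0.004 = 2.004 V.
Difference: -0.0005 V → -0.500 mV.

-0.500 mV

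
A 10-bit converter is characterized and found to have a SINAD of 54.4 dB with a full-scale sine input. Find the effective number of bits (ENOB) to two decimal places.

ENOB = (SINAD − 1.76) / 6.02 = (54.4 − 1.76)/6.02 = 8.744.

8.74 bits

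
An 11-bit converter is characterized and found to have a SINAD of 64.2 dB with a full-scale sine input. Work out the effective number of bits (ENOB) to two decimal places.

10.37 bits

ENOB = (SINAD − 1.76) / 6.02 = (64.2 − 1.76)/6.02 = 10.372.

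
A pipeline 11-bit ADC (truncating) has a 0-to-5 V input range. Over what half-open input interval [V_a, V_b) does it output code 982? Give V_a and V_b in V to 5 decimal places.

LSB = 5/2^11 = 2.441 mV.
V_a = V_low + 982·LSB = 2.39746 V; V_b = V_low + 983·LSB = 2.3999 V.

[2.39746 V, 2.39990 V)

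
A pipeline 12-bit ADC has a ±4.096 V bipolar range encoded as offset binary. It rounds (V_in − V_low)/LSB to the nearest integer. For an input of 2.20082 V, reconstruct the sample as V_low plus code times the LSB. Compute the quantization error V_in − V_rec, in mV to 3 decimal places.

0.820 mV

LSB = 8.192/2^12 = 2.000 mV.
(2.20082 − (−4.096))/0.002 = 3148.4100; round gives code 3148.
V_rec = (−4.096) + 3148·0.002 = 2.2 V.
Difference: 0.00082 V → 0.820 mV.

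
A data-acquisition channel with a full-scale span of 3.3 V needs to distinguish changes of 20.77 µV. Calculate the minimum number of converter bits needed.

18 bits

Number of steps required ≥ 3.3 V / 20.77 µV = 158883.00.
Need 2^N ≥ 158883.00; 2^17 = 131072, 2^18 = 262144.
Minimum N = 18.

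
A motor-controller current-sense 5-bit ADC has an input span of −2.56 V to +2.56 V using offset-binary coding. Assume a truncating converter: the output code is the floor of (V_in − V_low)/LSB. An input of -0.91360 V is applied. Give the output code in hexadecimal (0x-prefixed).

Full-scale span = 5.12 V; LSB = 5.12/2^5 = 160.000 mV.
(-0.91360 − (−2.56)) / 0.16 = 10.290 LSBs.
Floor → code 10.
In hexadecimal (0x-prefixed): 0xA.

code 0xA (decimal 10)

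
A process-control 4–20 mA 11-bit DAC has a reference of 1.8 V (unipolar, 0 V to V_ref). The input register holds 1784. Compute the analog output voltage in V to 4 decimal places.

1.5680 V

LSB = 1.8 V / 2^11 = 0.879 mV.
V_out = 0 + 1784 × 0.000878906 V = 1.56797 V.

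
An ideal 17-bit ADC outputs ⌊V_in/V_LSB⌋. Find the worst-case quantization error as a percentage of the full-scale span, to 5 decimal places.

Truncating → worst-case error = 1 LSB = V_FS/2^17, so 100/131072 = 0.000762939 % of full scale.

0.00076 %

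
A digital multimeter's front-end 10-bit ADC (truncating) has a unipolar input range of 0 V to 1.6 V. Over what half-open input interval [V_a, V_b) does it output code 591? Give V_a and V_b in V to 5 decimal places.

[0.92344 V, 0.92500 V)

LSB = 1.6/2^10 = 1.562 mV.
V_a = V_low + 591·LSB = 0.923438 V; V_b = V_low + 592·LSB = 0.925 V.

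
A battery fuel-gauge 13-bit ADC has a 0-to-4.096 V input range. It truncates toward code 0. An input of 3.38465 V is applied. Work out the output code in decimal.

With 8192 levels over 4.096 V, one step is 0.500 mV.
Input sits at 6769.300 steps above V_low.
Floor → code 6769.

code 6769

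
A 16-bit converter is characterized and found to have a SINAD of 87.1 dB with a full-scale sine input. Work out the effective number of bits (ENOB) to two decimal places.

14.18 bits

ENOB = (SINAD − 1.76) / 6.02 = (87.1 − 1.76)/6.02 = 14.176.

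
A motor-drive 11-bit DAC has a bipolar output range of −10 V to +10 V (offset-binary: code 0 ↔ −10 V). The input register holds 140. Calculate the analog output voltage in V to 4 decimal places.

LSB = 20 V / 2^11 = 9.766 mV.
V_out = (−10) + 140 × 0.00976562 V = -8.63281 V.

-8.6328 V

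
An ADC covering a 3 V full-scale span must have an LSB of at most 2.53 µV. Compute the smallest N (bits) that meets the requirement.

21 bits

Number of steps required ≥ 3 V / 2.53 µV = 1185770.75.
Need 2^N ≥ 1185770.75; 2^20 = 1048576, 2^21 = 2097152.
Minimum N = 21.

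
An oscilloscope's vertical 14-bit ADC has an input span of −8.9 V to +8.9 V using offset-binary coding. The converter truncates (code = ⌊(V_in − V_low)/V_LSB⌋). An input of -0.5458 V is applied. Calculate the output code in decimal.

code 7689

Full-scale span = 17.8 V; LSB = 17.8/2^14 = 1.086 mV.
Input sits at 7689.619 steps above V_low.
⌊·⌋(7689.619) = 7689.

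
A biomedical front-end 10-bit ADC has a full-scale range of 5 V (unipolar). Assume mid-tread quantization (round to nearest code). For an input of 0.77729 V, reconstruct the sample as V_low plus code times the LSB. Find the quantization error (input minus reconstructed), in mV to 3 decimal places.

0.923 mV

LSB = 5/2^10 = 4.883 mV.
(0.77729 − 0)/0.00488281 = 159.1890; round gives code 159.
Reconstructed: 0.77636719 V.
V_in − V_rec = 0.000922813 V = 0.923 mV.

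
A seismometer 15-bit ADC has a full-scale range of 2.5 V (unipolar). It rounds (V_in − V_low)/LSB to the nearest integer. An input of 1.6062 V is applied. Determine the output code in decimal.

code 21053

With 32768 levels over 2.5 V, one step is 76.29 µV.
(1.6062 − 0) / 7.62939e-05 = 21052.785 LSBs.
So the output code is 21053.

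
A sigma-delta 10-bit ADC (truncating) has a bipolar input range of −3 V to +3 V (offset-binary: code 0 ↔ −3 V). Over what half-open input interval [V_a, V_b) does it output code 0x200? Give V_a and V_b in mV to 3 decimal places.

[0.000 mV, 5.859 mV)

LSB = 6/2^10 = 5.859 mV.
Code 0x200 = 512 decimal.
V_a = V_low + 512·LSB = 0 V; V_b = V_low + 513·LSB = 0.00585938 V.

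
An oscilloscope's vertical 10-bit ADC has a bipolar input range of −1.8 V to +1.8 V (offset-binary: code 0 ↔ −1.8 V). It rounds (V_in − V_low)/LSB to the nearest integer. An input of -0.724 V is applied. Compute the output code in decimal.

With 1024 levels over 3.6 V, one step is 3.516 mV.
Input sits at 306.062 steps above V_low.
Round → code 306.

code 306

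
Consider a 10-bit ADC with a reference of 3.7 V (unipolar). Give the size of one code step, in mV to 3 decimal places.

3.613 mV

Full-scale span = 3.7 V.
LSB = 3.7 / 2^10 = 3.7 / 1024 = 0.00361328 V = 3.613 mV.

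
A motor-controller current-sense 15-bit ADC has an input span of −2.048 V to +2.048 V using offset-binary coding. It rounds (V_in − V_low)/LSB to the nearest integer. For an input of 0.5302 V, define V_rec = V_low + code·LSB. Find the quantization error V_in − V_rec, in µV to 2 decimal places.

-50.00 µV

One LSB is 4.096 V / 32768 = 125.00 µV.
(0.5302 − (−2.048))/0.000125 = 20625.6000; round gives code 20626.
Code 20626 maps back to (−2.048) + 20626×0.000125 V = 0.53025 V.
Difference: -5e-05 V → -50.00 µV.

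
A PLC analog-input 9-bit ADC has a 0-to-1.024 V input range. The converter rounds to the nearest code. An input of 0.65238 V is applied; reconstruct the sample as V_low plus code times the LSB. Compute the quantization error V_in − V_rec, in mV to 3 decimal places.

0.380 mV

Step size: 1.024 V ÷ 2^9 = 2.000 mV.
(0.65238 − 0)/0.002 = 326.1900; round gives code 326.
V_rec = 0 + 326·0.002 = 0.652 V.
Difference: 0.00038 V → 0.380 mV.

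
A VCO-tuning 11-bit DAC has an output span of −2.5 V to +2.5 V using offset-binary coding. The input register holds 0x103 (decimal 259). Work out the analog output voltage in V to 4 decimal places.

LSB = 5 V / 2^11 = 2.441 mV.
Code 0x103 = 259 decimal.
V_out = (−2.5) + 259 × 0.00244141 V = -1.86768 V.

-1.8677 V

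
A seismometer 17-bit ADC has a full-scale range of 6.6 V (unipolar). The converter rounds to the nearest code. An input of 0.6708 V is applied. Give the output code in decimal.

code 13322

LSB = 6.6 V / 131072 = 50.35 µV.
(0.6708 − 0) / 5.0354e-05 = 13321.681 LSBs.
round(13321.681) = 13322.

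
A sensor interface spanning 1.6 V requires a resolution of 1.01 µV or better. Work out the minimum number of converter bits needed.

Number of steps required ≥ 1.6 V / 1.01 µV = 1584158.42.
Need 2^N ≥ 1584158.42; 2^20 = 1048576, 2^21 = 2097152.
Minimum N = 21.

21 bits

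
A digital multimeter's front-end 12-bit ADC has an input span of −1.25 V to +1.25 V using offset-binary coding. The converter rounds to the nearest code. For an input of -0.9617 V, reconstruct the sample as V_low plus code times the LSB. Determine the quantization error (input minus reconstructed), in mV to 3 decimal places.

0.214 mV

Step size: 2.5 V ÷ 2^12 = 0.610 mV.
Scaled input = 472.3507 LSBs, so code = 472.
Code 472 maps back to (−1.25) + 472×0.000610352 V = -0.96191406 V.
V_in − V_rec = 0.000214063 V = 0.214 mV.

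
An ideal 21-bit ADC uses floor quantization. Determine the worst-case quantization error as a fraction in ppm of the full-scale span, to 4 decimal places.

0.4768 ppm

Truncating → worst-case error = 1 LSB = V_FS/2^21, so 1e+06/2097152 = 0.476837 ppm of full scale.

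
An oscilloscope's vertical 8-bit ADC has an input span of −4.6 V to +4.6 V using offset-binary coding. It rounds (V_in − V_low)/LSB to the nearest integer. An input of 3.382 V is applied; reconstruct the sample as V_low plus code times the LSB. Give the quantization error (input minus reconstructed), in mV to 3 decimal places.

3.875 mV

Step size: 9.2 V ÷ 2^8 = 35.938 mV.
Scaled input = 222.1078 LSBs, so code = 222.
Code 222 maps back to (−4.6) + 222×0.0359375 V = 3.378125 V.
Difference: 0.003875 V → 3.875 mV.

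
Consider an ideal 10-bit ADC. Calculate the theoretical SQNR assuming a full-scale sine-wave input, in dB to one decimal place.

SNR ≈ 6.02·N + 1.76 dB = 6.02·10 + 1.76 = 61.96 dB.

62.0 dB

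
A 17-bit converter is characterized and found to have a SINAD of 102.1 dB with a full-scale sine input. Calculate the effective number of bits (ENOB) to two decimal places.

ENOB = (SINAD − 1.76) / 6.02 = (102.1 − 1.76)/6.02 = 16.668.

16.67 bits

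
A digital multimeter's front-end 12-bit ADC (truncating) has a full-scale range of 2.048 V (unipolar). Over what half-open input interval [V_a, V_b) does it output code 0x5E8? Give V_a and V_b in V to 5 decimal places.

LSB = 2.048/2^12 = 0.500 mV.
Code 0x5E8 = 1512 decimal.
V_a = V_low + 1512·LSB = 0.756 V; V_b = V_low + 1513·LSB = 0.7565 V.

[0.75600 V, 0.75650 V)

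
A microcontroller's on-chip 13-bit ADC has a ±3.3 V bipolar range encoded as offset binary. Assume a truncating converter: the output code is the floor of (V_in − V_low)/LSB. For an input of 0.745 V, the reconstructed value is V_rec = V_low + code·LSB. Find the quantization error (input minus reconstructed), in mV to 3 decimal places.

0.566 mV

One LSB is 6.6 V / 8192 = 0.806 mV.
(V_in − V_low)/LSB = (0.745 − (−3.3))/0.000805664 = 5020.7030 → code 5020 (floor).
Code 5020 maps back to (−3.3) + 5020×0.000805664 V = 0.74443359 V.
Error = 0.745 − 0.74443359 = 0.000566406 V = 0.566 mV.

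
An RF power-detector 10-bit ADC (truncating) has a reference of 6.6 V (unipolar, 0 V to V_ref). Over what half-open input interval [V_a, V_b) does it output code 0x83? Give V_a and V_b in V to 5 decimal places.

LSB = 6.6/2^10 = 6.445 mV.
Code 0x83 = 131 decimal.
V_a = V_low + 131·LSB = 0.844336 V; V_b = V_low + 132·LSB = 0.850781 V.

[0.84434 V, 0.85078 V)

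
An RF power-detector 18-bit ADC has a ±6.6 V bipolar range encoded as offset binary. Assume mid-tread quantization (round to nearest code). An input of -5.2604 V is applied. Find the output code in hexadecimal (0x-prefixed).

LSB = 13.2 V / 262144 = 50.35 µV.
Input sits at 26603.644 steps above V_low.
So the output code is 26604.
In hexadecimal (0x-prefixed): 0x67EC.

code 0x67EC (decimal 26604)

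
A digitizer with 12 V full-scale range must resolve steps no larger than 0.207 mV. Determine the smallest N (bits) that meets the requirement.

Number of steps required ≥ 12 V / 0.207 mV = 57971.01.
Need 2^N ≥ 57971.01; 2^15 = 32768, 2^16 = 65536.
Minimum N = 16.

16 bits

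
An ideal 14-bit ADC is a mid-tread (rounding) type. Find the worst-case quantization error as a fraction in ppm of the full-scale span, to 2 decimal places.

30.52 ppm

Rounding → worst-case error = ½ LSB = V_FS/2^15, so 1e+06/32768 = 30.5176 ppm of full scale.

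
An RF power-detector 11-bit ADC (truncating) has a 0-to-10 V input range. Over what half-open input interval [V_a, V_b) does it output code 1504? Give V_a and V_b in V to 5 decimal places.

[7.34375 V, 7.34863 V)

LSB = 10/2^11 = 4.883 mV.
V_a = V_low + 1504·LSB = 7.34375 V; V_b = V_low + 1505·LSB = 7.34863 V.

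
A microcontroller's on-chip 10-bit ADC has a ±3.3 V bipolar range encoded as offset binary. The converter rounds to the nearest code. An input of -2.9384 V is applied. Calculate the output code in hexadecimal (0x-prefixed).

code 0x38 (decimal 56)

LSB = 6.6 V / 1024 = 6.445 mV.
(-2.9384 − (−3.3)) / 0.00644531 = 56.103 LSBs.
round(56.103) = 56.
In hexadecimal (0x-prefixed): 0x38.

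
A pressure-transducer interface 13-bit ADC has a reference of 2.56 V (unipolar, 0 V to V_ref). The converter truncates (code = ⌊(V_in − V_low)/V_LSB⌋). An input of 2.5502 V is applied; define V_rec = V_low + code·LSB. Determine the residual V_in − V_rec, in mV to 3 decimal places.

LSB = 2.56/2^13 = 312.50 µV.
Scaled input = 8160.6400 LSBs, so code = 8160.
Code 8160 maps back to 0 + 8160×0.0003125 V = 2.55 V.
Error = 2.5502 − 2.55 = 0.0002 V = 0.200 mV.

0.200 mV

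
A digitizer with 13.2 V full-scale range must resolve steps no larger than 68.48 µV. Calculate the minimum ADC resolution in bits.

18 bits

Number of steps required ≥ 13.2 V / 68.48 µV = 192757.01.
Need 2^N ≥ 192757.01; 2^17 = 131072, 2^18 = 262144.
Minimum N = 18.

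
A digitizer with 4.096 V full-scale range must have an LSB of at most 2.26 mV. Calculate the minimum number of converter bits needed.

Number of steps required ≥ 4.096 V / 2.26 mV = 1812.39.
Need 2^N ≥ 1812.39; 2^10 = 1024, 2^11 = 2048.
Minimum N = 11.

11 bits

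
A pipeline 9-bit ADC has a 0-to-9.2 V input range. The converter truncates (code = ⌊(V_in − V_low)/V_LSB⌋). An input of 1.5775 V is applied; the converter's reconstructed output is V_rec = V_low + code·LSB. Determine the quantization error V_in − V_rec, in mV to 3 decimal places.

14.219 mV

One LSB is 9.2 V / 512 = 17.969 mV.
(1.5775 − 0)/0.0179687 = 87.7913; ⌊·⌋ gives code 87.
V_rec = 0 + 87·0.0179687 = 1.5632812 V.
V_in − V_rec = 0.0142188 V = 14.219 mV.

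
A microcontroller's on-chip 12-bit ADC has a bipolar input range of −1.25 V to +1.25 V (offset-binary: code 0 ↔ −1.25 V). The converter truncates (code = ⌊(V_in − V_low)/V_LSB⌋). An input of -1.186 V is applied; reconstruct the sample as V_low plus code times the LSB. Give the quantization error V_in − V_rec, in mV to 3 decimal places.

0.523 mV

One LSB is 2.5 V / 4096 = 0.610 mV.
Scaled input = 104.8576 LSBs, so code = 104.
Code 104 maps back to (−1.25) + 104×0.000610352 V = -1.1865234 V.
V_in − V_rec = 0.000523438 V = 0.523 mV.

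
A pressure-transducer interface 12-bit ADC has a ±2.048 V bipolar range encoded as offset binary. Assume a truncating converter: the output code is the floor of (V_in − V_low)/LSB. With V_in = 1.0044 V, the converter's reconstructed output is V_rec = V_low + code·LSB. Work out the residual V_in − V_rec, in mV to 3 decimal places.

0.400 mV

One LSB is 4.096 V / 4096 = 1.000 mV.
(1.0044 − (−2.048))/0.001 = 3052.4000; ⌊·⌋ gives code 3052.
Reconstructed: 1.004 V.
Error = 1.0044 − 1.004 = 0.0004 V = 0.400 mV.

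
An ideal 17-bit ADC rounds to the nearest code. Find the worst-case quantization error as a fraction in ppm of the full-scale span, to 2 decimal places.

3.81 ppm

Rounding → worst-case error = ½ LSB = V_FS/2^18, so 1e+06/262144 = 3.8147 ppm of full scale.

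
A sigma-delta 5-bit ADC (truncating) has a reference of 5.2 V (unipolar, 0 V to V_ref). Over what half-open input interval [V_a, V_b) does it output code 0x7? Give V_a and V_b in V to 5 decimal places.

[1.13750 V, 1.30000 V)

LSB = 5.2/2^5 = 162.500 mV.
Code 0x7 = 7 decimal.
V_a = V_low + 7·LSB = 1.1375 V; V_b = V_low + 8·LSB = 1.3 V.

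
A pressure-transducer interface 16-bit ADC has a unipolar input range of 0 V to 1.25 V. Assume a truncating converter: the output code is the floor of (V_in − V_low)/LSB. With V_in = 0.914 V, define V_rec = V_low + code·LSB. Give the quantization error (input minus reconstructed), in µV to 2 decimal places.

17.61 µV

One LSB is 1.25 V / 65536 = 19.07 µV.
(V_in − V_low)/LSB = (0.914 − 0)/1.90735e-05 = 47919.9232 → code 47919 (floor).
V_rec = 0 + 47919·1.90735e-05 = 0.91398239 V.
Difference: 1.76086e-05 V → 17.61 µV.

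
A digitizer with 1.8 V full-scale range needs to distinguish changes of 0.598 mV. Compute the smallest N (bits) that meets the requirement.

12 bits

Number of steps required ≥ 1.8 V / 0.598 mV = 3010.03.
Need 2^N ≥ 3010.03; 2^11 = 2048, 2^12 = 4096.
Minimum N = 12.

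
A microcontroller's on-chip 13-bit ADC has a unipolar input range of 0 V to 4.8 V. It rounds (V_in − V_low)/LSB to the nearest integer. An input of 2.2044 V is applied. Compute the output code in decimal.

With 8192 levels over 4.8 V, one step is 0.586 mV.
(2.2044 − 0) / 0.000585937 = 3762.176 LSBs.
So the output code is 3762.

code 3762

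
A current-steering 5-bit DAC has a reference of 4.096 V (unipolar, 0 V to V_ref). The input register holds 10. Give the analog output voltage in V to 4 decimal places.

LSB = 4.096 V / 2^5 = 128.000 mV.
V_out = 0 + 10 × 0.128 V = 1.28 V.

1.2800 V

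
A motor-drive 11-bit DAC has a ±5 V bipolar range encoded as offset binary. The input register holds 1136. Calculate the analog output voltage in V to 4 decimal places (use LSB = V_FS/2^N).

LSB = 10 V / 2^11 = 4.883 mV.
V_out = (−5) + 1136 × 0.00488281 V = 0.546875 V.

0.5469 V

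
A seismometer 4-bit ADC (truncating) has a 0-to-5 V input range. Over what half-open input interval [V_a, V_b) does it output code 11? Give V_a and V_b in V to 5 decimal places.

[3.43750 V, 3.75000 V)

LSB = 5/2^4 = 312.500 mV.
V_a = V_low + 11·LSB = 3.4375 V; V_b = V_low + 12·LSB = 3.75 V.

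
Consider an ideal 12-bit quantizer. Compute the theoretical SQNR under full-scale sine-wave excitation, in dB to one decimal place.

SNR ≈ 6.02·N + 1.76 dB = 6.02·12 + 1.76 = 74.00 dB.

74.0 dB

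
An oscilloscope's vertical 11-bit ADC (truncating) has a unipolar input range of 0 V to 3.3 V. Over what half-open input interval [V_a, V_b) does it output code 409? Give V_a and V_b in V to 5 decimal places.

LSB = 3.3/2^11 = 1.611 mV.
V_a = V_low + 409·LSB = 0.659033 V; V_b = V_low + 410·LSB = 0.660645 V.

[0.65903 V, 0.66064 V)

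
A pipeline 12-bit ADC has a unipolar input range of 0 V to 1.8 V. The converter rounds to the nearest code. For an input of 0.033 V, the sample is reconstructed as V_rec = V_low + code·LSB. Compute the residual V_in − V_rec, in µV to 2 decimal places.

LSB = 1.8/2^12 = 439.45 µV.
(0.033 − 0)/0.000439453 = 75.0933; round gives code 75.
Reconstructed: 0.032958984 V.
Difference: 4.10156e-05 V → 41.02 µV.

41.02 µV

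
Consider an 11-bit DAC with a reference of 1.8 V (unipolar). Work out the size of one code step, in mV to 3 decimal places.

Full-scale span = 1.8 V.
LSB = 1.8 / 2^11 = 1.8 / 2048 = 0.000878906 V = 0.879 mV.

0.879 mV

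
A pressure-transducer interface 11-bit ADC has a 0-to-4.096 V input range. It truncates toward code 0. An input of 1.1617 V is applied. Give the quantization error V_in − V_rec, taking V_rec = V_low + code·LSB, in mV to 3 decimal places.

Step size: 4.096 V ÷ 2^11 = 2.000 mV.
(V_in − V_low)/LSB = (1.1617 − 0)/0.002 = 580.8500 → code 580 (floor).
Reconstructed: 1.16 V.
Error = 1.1617 − 1.16 = 0.0017 V = 1.700 mV.

1.700 mV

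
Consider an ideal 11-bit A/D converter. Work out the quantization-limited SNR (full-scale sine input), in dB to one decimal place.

SNR ≈ 6.02·N + 1.76 dB = 6.02·11 + 1.76 = 67.98 dB.

68.0 dB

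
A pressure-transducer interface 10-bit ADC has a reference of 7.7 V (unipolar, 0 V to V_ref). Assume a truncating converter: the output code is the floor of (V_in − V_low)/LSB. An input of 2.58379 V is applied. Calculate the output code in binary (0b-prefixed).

code 0b101010111 (decimal 343)

Full-scale span = 7.7 V; LSB = 7.7/2^10 = 7.520 mV.
(V_in − V_low)/LSB = (2.58379 − 0) / 0.00751953 = 343.611.
⌊·⌋(343.611) = 343.
In binary (0b-prefixed): 0b101010111.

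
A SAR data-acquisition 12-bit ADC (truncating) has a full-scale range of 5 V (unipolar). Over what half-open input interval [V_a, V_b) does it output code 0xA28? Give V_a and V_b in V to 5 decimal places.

[3.17383 V, 3.17505 V)

LSB = 5/2^12 = 1.221 mV.
Code 0xA28 = 2600 decimal.
V_a = V_low + 2600·LSB = 3.17383 V; V_b = V_low + 2601·LSB = 3.17505 V.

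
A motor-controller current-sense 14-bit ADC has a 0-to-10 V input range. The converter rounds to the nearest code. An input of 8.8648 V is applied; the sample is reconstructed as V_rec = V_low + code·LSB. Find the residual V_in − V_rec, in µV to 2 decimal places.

53.91 µV

Step size: 10 V ÷ 2^14 = 0.610 mV.
Scaled input = 14524.0883 LSBs, so code = 14524.
Code 14524 maps back to 0 + 14524×0.000610352 V = 8.8647461 V.
V_in − V_rec = 5.39062e-05 V = 53.91 µV.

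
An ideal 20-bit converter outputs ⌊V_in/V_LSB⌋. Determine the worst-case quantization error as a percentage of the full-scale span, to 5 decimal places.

Truncating → worst-case error = 1 LSB = V_FS/2^20, so 100/1048576 = 9.53674e-05 % of full scale.

0.00010 %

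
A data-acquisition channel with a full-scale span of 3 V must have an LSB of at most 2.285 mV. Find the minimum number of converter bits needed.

11 bits

Number of steps required ≥ 3 V / 2.285 mV = 1312.91.
Need 2^N ≥ 1312.91; 2^10 = 1024, 2^11 = 2048.
Minimum N = 11.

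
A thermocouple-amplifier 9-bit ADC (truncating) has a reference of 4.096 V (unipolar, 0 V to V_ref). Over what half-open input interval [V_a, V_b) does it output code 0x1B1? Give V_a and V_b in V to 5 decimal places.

LSB = 4.096/2^9 = 8.000 mV.
Code 0x1B1 = 433 decimal.
V_a = V_low + 433·LSB = 3.464 V; V_b = V_low + 434·LSB = 3.472 V.

[3.46400 V, 3.47200 V)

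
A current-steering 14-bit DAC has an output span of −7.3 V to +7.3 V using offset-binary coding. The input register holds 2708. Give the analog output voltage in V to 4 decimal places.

LSB = 14.6 V / 2^14 = 0.891 mV.
V_out = (−7.3) + 2708 × 0.000891113 V = -4.88687 V.

-4.8869 V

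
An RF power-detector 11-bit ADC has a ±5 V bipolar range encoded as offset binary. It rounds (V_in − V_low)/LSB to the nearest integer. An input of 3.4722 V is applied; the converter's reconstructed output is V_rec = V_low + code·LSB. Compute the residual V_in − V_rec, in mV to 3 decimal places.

Step size: 10 V ÷ 2^11 = 4.883 mV.
(3.4722 − (−5))/0.00488281 = 1735.1066; round gives code 1735.
V_rec = (−5) + 1735·0.00488281 = 3.4716797 V.
Difference: 0.000520313 V → 0.520 mV.

0.520 mV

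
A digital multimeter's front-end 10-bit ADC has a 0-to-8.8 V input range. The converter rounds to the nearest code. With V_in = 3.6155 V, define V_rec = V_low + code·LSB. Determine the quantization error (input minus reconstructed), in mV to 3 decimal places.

Step size: 8.8 V ÷ 2^10 = 8.594 mV.
(3.6155 − 0)/0.00859375 = 420.7127; round gives code 421.
V_rec = 0 + 421·0.00859375 = 3.6179688 V.
Difference: -0.00246875 V → -2.469 mV.

-2.469 mV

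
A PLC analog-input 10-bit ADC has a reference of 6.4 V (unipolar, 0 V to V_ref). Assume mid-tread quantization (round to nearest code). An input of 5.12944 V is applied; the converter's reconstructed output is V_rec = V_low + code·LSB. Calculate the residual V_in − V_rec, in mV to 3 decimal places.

One LSB is 6.4 V / 1024 = 6.250 mV.
Scaled input = 820.7104 LSBs, so code = 821.
V_rec = 0 + 821·0.00625 = 5.13125 V.
V_in − V_rec = -0.00181 V = -1.810 mV.

-1.810 mV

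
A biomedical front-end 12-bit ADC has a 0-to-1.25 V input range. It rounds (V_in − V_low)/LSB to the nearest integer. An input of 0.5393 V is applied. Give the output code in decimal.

code 1767

With 4096 levels over 1.25 V, one step is 305.18 µV.
(0.5393 − 0) / 0.000305176 = 1767.178 LSBs.
Round → code 1767.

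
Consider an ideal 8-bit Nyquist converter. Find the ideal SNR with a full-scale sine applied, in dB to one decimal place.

SNR ≈ 6.02·N + 1.76 dB = 6.02·8 + 1.76 = 49.92 dB.

49.9 dB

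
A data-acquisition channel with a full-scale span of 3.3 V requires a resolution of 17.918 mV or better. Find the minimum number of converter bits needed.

Number of steps required ≥ 3.3 V / 17.918 mV = 184.17.
Need 2^N ≥ 184.17; 2^7 = 128, 2^8 = 256.
Minimum N = 8.

8 bits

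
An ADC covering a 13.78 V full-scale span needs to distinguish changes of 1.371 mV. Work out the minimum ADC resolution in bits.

Number of steps required ≥ 13.78 V / 1.371 mV = 10051.06.
Need 2^N ≥ 10051.06; 2^13 = 8192, 2^14 = 16384.
Minimum N = 14.

14 bits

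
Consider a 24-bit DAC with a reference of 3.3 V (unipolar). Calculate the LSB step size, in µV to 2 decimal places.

Full-scale span = 3.3 V.
LSB = 3.3 / 2^24 = 3.3 / 16777216 = 1.96695e-07 V = 0.20 µV.

0.20 µV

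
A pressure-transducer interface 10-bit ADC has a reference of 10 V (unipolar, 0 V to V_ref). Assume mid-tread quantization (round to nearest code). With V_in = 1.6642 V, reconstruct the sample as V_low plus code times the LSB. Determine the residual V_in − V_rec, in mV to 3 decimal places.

Step size: 10 V ÷ 2^10 = 9.766 mV.
(V_in − V_low)/LSB = (1.6642 − 0)/0.00976562 = 170.4141 → code 170 (round).
Reconstructed: 1.6601562 V.
Difference: 0.00404375 V → 4.044 mV.

4.044 mV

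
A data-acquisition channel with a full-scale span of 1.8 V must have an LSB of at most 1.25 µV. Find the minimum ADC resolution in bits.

Number of steps required ≥ 1.8 V / 1.25 µV = 1440000.00.
Need 2^N ≥ 1440000.00; 2^20 = 1048576, 2^21 = 2097152.
Minimum N = 21.

21 bits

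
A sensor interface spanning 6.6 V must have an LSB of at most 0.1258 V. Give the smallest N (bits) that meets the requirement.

Number of steps required ≥ 6.6 V / 0.1258 V = 52.46.
Need 2^N ≥ 52.46; 2^5 = 32, 2^6 = 64.
Minimum N = 6.

6 bits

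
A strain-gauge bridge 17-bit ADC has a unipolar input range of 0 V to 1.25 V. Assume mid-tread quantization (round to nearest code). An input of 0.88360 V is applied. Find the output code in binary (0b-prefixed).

Full-scale span = 1.25 V; LSB = 1.25/2^17 = 9.54 µV.
Input sits at 92652.175 steps above V_low.
Round → code 92652.
In binary (0b-prefixed): 0b10110100111101100.

code 0b10110100111101100 (decimal 92652)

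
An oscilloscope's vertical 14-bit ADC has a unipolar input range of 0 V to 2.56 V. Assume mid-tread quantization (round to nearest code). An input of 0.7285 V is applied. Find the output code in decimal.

Full-scale span = 2.56 V; LSB = 2.56/2^14 = 156.25 µV.
(0.7285 − 0) / 0.00015625 = 4662.400 LSBs.
Round → code 4662.

code 4662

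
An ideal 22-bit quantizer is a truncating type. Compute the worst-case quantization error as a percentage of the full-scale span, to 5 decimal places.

0.00002 %

Truncating → worst-case error = 1 LSB = V_FS/2^22, so 100/4194304 = 2.38419e-05 % of full scale.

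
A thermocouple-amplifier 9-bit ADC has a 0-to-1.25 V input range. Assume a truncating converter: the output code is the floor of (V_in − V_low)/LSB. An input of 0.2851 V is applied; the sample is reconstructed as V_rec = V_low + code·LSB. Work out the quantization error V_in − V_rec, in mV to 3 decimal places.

1.897 mV

Step size: 1.25 V ÷ 2^9 = 2.441 mV.
(0.2851 − 0)/0.00244141 = 116.7770; ⌊·⌋ gives code 116.
Reconstructed: 0.28320312 V.
Error = 0.2851 − 0.28320312 = 0.00189687 V = 1.897 mV.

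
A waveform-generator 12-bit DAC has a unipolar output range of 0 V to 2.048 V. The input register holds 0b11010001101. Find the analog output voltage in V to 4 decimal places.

LSB = 2.048 V / 2^12 = 0.500 mV.
Code 0b11010001101 = 1677 decimal.
V_out = 0 + 1677 × 0.0005 V = 0.8385 V.

0.8385 V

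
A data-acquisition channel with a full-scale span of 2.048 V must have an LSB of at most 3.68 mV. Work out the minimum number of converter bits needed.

10 bits

Number of steps required ≥ 2.048 V / 3.68 mV = 556.52.
Need 2^N ≥ 556.52; 2^9 = 512, 2^10 = 1024.
Minimum N = 10.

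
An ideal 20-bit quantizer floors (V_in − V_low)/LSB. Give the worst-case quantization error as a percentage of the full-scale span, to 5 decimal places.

Truncating → worst-case error = 1 LSB = V_FS/2^20, so 100/1048576 = 9.53674e-05 % of full scale.

0.00010 %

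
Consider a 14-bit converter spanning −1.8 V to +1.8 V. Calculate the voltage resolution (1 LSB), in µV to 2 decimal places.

Full-scale span = 3.6 V.
LSB = 3.6 / 2^14 = 3.6 / 16384 = 0.000219727 V = 219.73 µV.

219.73 µV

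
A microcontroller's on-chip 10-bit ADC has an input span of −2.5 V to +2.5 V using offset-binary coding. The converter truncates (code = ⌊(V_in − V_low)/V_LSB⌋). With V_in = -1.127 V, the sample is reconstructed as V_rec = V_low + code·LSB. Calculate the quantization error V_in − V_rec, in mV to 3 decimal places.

0.930 mV

Step size: 5 V ÷ 2^10 = 4.883 mV.
(V_in − V_low)/LSB = (-1.127 − (−2.5))/0.00488281 = 281.1904 → code 281 (floor).
Code 281 maps back to (−2.5) + 281×0.00488281 V = -1.1279297 V.
V_in − V_rec = 0.000929687 V = 0.930 mV.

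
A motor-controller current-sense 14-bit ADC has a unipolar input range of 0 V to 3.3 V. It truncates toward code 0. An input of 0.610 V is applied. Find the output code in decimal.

code 3028

LSB = 3.3 V / 16384 = 201.42 µV.
(0.610 − 0) / 0.000201416 = 3028.558 LSBs.
⌊·⌋(3028.558) = 3028.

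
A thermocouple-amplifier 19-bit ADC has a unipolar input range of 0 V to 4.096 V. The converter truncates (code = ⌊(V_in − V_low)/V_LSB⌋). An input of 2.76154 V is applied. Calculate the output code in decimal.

code 353477

Full-scale span = 4.096 V; LSB = 4.096/2^19 = 7.81 µV.
(V_in − V_low)/LSB = (2.76154 − 0) / 7.8125e-06 = 353477.120.
So the output code is 353477.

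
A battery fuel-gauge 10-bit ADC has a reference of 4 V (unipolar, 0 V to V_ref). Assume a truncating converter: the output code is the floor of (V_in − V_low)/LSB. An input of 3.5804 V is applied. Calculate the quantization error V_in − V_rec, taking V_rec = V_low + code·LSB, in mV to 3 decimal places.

Step size: 4 V ÷ 2^10 = 3.906 mV.
(3.5804 − 0)/0.00390625 = 916.5824; ⌊·⌋ gives code 916.
Reconstructed: 3.578125 V.
Difference: 0.002275 V → 2.275 mV.

2.275 mV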